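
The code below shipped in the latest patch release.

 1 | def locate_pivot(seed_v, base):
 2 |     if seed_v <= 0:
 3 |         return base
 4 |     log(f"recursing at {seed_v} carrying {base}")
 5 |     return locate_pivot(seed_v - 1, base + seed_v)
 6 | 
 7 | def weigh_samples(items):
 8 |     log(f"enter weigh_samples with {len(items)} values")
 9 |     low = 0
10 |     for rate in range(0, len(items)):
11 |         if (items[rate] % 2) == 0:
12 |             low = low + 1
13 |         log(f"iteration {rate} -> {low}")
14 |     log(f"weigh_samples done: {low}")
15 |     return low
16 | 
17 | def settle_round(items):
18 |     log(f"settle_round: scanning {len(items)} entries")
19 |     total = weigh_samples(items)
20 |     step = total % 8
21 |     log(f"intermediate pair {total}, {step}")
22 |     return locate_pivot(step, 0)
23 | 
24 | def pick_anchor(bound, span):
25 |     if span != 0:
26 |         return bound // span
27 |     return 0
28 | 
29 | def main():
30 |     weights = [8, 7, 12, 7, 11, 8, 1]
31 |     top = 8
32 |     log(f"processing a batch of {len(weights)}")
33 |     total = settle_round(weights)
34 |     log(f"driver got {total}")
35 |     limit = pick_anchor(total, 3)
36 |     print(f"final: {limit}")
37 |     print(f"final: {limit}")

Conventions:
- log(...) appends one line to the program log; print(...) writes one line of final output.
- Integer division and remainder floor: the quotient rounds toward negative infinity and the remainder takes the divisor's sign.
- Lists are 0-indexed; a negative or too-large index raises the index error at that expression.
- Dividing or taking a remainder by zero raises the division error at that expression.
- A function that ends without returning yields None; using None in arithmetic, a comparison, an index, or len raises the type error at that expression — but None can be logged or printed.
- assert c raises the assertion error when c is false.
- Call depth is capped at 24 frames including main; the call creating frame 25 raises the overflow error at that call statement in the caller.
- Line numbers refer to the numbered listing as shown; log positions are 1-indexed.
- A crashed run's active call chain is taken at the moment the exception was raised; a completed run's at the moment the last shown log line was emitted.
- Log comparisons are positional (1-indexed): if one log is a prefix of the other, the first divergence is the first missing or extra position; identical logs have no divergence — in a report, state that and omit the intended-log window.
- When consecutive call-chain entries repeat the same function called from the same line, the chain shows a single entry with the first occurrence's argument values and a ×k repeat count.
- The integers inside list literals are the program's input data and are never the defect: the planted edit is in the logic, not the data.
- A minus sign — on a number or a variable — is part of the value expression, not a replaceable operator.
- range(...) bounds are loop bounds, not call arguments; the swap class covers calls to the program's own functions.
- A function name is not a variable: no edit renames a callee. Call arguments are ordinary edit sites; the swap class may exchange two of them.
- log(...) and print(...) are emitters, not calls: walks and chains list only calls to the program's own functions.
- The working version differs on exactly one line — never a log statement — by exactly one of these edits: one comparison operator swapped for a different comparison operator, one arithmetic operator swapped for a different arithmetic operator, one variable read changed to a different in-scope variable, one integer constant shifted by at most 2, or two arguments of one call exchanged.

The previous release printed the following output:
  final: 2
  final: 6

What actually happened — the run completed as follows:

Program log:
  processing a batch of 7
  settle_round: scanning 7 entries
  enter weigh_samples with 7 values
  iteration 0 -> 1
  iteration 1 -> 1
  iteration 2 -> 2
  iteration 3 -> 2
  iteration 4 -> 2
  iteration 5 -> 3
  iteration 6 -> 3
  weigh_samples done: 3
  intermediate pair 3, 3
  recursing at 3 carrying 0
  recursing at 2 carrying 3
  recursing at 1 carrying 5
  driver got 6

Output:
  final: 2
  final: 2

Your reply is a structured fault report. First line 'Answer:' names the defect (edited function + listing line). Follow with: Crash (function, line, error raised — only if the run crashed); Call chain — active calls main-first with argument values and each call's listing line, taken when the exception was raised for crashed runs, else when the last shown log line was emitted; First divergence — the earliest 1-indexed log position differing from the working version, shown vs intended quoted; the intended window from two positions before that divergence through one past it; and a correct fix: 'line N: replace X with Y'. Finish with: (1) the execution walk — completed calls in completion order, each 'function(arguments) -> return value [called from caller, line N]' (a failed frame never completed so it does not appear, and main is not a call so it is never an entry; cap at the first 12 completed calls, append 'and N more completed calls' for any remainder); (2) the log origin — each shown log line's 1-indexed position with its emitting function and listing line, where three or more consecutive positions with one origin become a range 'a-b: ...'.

Answer: the defect is in main at line 37.
Core observation: Nothing in the log betrays the bug — only the output does.
Call chain: main.
First divergence: none; the two logs match at every position.
Execution walk:
  weigh_samples([8, 7, 12, 7, 11, 8, 1]) -> 3  [called from settle_round, line 19]
  locate_pivot(0, 6) -> 6  [called from locate_pivot, line 5]
  locate_pivot(1, 5) -> 6  [called from locate_pivot, line 5]
  locate_pivot(2, 3) -> 6  [called from locate_pivot, line 5]
  locate_pivot(3, 0) -> 6  [called from settle_round, line 22]
  settle_round([8, 7, 12, 7, 11, 8, 1]) -> 6  [called from main, line 33]
  pick_anchor(6, 3) -> 2  [called from main, line 35]
Origin of each log line:
  1 — main, line 32
  2 — settle_round, line 18
  3 — weigh_samples, line 8
  4-10 — weigh_samples, line 13
  11 — weigh_samples, line 14
  12 — settle_round, line 21
  13-15 — locate_pivot, line 4
  16 — main, line 34
A correct fix: line 37: replace `limit` with `total`.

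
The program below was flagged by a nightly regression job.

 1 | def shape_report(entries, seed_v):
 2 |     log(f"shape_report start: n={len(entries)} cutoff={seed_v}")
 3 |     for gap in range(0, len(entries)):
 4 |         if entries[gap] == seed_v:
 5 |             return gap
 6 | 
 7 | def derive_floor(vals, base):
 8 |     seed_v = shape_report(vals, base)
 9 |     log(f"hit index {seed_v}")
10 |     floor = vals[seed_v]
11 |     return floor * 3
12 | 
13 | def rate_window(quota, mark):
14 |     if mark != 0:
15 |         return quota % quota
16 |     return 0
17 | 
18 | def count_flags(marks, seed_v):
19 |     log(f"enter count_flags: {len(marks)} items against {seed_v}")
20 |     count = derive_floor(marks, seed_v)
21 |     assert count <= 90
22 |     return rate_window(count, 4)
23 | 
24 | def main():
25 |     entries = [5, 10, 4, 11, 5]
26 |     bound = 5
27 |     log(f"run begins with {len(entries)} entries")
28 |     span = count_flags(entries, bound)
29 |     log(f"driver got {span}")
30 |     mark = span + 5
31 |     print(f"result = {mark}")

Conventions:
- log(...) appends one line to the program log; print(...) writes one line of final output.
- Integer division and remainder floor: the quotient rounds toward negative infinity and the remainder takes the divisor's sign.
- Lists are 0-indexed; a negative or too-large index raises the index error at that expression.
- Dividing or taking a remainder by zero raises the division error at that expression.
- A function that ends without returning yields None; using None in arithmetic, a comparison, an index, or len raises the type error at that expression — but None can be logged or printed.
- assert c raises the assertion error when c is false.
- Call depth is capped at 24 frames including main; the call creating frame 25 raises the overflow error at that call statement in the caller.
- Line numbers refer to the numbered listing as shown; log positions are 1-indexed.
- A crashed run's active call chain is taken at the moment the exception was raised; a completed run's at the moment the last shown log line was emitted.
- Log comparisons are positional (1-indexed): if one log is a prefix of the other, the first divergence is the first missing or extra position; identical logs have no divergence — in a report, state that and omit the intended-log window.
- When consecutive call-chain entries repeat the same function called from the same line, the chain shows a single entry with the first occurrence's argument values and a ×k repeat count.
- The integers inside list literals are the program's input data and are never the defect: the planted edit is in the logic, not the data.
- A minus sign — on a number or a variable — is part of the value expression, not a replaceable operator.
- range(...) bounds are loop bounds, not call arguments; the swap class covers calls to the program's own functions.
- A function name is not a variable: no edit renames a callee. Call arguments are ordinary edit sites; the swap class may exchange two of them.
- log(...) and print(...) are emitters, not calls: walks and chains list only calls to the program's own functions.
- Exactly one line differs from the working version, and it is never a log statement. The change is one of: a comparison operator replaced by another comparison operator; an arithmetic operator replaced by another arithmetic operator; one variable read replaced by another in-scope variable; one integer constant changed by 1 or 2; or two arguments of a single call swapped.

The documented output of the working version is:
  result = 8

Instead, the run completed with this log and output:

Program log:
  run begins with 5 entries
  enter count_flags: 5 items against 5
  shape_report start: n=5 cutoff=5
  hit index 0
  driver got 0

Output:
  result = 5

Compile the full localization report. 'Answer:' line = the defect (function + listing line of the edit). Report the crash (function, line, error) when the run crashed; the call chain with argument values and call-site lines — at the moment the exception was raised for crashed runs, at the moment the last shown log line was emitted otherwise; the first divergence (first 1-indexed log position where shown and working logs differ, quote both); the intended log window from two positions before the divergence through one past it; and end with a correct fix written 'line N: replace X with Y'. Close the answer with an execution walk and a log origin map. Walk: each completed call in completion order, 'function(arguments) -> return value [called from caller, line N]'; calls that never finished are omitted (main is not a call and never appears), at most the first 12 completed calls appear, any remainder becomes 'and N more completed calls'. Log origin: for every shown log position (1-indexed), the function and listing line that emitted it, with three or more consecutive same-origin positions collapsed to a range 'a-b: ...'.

Answer: the defect is in rate_window at line 15.
Key observation: Everything matches until log position 5, which reads 'driver got 0' in place of 'driver got 3'.
Call chain: main.
First divergence: position 5 — the shown line 'driver got 0' should read 'driver got 3'.
Intended log window:
  3: shape_report start: n=5 cutoff=5
  4: hit index 0
  5: driver got 3
Execution walk:
  shape_report([5, 10, 4, 11, 5], 5) -> 0  [called from derive_floor, line 8]
  derive_floor([5, 10, 4, 11, 5], 5) -> 15  [called from count_flags, line 20]
  rate_window(15, 4) -> 0  [called from count_flags, line 22]
  count_flags([5, 10, 4, 11, 5], 5) -> 0  [called from main, line 28]
Log origin:
  1 — main, line 27
  2 — count_flags, line 19
  3 — shape_report, line 2
  4 — derive_floor, line 9
  5 — main, line 29
A correct fix: line 15: replace `quota % quota` with `quota % mark`.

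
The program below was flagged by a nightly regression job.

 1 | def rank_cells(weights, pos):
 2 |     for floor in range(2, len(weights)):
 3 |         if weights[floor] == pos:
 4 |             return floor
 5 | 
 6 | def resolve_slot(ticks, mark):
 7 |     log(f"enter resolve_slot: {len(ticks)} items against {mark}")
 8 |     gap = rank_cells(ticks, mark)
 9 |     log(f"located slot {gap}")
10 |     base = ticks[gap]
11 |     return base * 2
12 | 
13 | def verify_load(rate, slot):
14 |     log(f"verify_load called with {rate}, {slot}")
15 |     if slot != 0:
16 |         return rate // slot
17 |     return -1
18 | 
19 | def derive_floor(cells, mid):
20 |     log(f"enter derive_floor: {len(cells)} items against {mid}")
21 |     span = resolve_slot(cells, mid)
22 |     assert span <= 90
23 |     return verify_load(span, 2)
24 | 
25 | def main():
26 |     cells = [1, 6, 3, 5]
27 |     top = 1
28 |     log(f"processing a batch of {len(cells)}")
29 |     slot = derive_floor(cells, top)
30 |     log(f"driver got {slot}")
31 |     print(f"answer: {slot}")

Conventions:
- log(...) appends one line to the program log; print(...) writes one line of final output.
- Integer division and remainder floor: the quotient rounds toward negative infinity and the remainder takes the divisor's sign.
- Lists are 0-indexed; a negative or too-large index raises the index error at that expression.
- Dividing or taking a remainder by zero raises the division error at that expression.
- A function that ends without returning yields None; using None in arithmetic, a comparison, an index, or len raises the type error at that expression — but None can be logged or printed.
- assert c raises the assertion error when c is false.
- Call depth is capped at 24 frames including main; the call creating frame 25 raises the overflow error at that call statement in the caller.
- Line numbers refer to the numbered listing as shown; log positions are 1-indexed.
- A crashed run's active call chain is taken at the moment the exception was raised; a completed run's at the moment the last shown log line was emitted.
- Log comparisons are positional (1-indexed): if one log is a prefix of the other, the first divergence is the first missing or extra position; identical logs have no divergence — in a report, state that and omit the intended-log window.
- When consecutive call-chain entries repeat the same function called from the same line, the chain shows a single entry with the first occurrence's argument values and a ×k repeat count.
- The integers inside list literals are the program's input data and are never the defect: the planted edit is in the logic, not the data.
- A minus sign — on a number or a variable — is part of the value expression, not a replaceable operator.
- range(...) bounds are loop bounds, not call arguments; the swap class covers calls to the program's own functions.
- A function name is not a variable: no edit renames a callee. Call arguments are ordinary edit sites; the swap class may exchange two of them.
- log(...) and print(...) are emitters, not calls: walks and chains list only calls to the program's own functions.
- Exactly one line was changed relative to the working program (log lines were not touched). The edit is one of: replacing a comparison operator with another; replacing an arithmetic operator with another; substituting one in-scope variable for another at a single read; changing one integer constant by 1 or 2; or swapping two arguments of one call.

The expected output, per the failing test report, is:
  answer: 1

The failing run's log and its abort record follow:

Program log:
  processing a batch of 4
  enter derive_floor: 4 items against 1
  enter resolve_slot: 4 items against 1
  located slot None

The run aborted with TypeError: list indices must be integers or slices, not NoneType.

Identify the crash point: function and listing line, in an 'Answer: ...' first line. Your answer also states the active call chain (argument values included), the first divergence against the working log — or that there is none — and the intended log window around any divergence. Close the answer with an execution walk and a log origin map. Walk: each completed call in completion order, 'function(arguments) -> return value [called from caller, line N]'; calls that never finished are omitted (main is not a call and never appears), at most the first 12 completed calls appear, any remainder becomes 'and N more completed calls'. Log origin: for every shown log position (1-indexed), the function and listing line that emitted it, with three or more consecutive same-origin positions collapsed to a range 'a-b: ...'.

Answer: the error was raised in resolve_slot, line 10.
The tell: The log first diverges at position 4: the faulty run prints 'located slot None' where the working version prints 'located slot 0'.
Call chain: main -> derive_floor([1, 6, 3, 5], 1) (called at line 29) -> resolve_slot([1, 6, 3, 5], 1) (called at line 21).
First divergence: position 4; shown 'located slot None' vs intended 'located slot 0'.
Intended log window:
  2: enter derive_floor: 4 items against 1
  3: enter resolve_slot: 4 items against 1
  4: located slot 0
  5: verify_load called with 2, 2
Execution walk:
  rank_cells([1, 6, 3, 5], 1) -> None  [called from resolve_slot, line 8]
Log origins:
  1 — main, line 28
  2 — derive_floor, line 20
  3 — resolve_slot, line 7
  4 — resolve_slot, line 9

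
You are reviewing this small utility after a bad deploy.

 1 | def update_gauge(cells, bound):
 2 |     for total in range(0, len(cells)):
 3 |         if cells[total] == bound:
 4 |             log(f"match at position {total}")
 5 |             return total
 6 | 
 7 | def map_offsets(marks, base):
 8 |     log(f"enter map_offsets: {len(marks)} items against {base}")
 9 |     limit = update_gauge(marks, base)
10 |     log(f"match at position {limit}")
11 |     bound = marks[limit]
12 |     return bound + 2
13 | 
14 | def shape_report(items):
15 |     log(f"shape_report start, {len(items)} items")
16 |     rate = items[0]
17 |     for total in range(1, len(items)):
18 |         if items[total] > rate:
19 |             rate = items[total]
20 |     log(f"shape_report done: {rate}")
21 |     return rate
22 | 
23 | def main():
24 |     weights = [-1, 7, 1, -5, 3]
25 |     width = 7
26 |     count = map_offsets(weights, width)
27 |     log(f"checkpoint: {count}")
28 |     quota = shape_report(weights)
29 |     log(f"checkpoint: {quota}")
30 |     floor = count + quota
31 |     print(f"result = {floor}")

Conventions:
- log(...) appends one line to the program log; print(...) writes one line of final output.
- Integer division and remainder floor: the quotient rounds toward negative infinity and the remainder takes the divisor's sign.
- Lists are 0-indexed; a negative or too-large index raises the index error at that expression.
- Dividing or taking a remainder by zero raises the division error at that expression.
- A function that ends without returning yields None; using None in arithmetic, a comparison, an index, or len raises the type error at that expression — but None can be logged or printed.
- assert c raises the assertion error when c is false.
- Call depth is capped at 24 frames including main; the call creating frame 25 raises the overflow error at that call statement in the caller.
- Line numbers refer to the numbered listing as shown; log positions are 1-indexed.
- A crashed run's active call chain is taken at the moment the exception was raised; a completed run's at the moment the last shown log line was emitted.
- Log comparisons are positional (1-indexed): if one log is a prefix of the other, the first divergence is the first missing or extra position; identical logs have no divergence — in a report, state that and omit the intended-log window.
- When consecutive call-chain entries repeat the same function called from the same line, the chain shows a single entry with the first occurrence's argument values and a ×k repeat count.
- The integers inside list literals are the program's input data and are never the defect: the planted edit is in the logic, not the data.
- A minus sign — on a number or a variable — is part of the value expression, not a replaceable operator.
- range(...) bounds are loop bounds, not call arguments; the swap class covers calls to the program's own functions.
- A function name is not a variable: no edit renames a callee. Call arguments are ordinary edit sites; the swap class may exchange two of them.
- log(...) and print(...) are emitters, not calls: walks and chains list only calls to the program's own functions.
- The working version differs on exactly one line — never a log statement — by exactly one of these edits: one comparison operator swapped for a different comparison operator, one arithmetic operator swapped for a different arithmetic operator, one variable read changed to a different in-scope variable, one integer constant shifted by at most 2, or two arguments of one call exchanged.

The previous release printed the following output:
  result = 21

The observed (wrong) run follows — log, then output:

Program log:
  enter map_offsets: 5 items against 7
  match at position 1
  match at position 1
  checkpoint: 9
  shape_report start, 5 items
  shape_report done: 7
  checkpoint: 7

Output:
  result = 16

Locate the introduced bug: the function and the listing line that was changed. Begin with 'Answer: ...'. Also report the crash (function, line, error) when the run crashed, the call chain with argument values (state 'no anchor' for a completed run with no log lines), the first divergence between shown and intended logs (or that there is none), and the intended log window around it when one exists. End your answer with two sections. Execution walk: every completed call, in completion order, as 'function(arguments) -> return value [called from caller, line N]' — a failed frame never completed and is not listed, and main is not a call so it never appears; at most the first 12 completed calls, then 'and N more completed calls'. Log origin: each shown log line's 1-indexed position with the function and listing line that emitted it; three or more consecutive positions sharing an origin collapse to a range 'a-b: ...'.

Answer: the defect is in map_offsets at line 12.
Core observation: Log line 4 is where behavior first shows: 'checkpoint: 9' appears instead of 'checkpoint: 14'.
Call chain: main.
First divergence: at position 4 the run shows 'checkpoint: 9' where the working version logs 'checkpoint: 14'.
Intended log window:
  2: match at position 1
  3: match at position 1
  4: checkpoint: 14
  5: shape_report start, 5 items
Execution walk:
  update_gauge([-1, 7, 1, -5, 3], 7) -> 1  [called from map_offsets, line 9]
  map_offsets([-1, 7, 1, -5, 3], 7) -> 9  [called from main, line 26]
  shape_report([-1, 7, 1, -5, 3]) -> 7  [called from main, line 28]
Origin of each log line:
  1: logged in map_offsets at line 8
  2: logged in update_gauge at line 4
  3: logged in map_offsets at line 10
  4: logged in main at line 27
  5: logged in shape_report at line 15
  6: logged in shape_report at line 20
  7: logged in main at line 29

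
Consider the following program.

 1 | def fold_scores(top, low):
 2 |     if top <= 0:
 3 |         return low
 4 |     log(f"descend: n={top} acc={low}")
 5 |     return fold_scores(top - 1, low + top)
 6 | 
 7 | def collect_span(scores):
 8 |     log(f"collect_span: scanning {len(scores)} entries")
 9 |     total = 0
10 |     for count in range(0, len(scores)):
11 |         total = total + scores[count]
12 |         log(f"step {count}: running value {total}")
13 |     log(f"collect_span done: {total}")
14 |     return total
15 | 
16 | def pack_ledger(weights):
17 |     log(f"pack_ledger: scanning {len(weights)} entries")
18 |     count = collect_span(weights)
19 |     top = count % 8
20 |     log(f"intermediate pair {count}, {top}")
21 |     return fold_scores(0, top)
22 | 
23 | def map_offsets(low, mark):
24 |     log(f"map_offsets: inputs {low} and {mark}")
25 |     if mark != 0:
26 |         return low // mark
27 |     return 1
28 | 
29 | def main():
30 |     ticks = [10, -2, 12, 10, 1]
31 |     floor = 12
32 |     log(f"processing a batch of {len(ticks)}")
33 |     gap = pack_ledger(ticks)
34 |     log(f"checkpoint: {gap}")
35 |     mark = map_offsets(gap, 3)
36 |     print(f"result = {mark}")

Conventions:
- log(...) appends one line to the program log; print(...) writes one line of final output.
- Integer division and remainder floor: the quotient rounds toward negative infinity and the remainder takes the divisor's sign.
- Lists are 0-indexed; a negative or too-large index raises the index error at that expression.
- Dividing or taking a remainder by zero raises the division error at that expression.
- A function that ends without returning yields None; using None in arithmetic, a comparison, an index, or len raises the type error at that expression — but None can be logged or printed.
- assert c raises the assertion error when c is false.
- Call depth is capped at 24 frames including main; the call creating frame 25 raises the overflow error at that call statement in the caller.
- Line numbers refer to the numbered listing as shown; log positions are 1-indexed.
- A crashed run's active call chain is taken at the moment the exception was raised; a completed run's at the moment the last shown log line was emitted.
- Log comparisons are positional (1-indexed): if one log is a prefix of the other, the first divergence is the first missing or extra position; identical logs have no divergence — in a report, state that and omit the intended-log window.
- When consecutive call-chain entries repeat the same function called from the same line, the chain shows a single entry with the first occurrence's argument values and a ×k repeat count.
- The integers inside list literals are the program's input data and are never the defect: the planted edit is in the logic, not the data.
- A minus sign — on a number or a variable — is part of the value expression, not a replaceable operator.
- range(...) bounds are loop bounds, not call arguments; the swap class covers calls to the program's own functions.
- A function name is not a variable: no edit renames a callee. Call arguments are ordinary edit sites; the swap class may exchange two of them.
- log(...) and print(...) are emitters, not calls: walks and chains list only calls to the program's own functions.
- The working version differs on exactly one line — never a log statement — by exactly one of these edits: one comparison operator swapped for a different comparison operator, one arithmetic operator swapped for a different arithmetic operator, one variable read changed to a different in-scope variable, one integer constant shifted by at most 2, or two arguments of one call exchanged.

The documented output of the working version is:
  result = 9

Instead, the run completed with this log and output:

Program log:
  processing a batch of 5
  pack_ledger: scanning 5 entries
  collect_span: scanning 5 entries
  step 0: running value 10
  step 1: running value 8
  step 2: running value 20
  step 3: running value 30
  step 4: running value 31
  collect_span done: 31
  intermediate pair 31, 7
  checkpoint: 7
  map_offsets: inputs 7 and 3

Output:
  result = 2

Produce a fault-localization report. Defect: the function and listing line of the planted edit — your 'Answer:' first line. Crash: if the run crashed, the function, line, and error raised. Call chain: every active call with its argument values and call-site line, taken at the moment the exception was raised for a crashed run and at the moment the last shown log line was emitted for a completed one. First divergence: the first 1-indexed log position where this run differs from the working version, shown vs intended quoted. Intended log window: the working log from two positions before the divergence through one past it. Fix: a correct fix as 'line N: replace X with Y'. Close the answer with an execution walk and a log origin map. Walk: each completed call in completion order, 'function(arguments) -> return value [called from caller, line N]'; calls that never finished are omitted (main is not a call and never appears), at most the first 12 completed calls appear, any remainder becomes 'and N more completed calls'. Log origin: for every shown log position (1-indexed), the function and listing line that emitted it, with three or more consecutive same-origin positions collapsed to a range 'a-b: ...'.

Answer: the defect is in pack_ledger at line 21.
Core observation: At log position 11 the runs split — shown 'checkpoint: 7', but the working version logs 'descend: n=7 acc=0'.
Call chain: main -> map_offsets(7, 3) (called at line 35).
First divergence: position 11 — shown 'checkpoint: 7', intended 'descend: n=7 acc=0'.
Intended log window:
  9: collect_span done: 31
  10: intermediate pair 31, 7
  11: descend: n=7 acc=0
  12: descend: n=6 acc=7
Execution walk:
  collect_span([10, -2, 12, 10, 1]) -> 31  [called from pack_ledger, line 18]
  fold_scores(0, 7) -> 7  [called from pack_ledger, line 21]
  pack_ledger([10, -2, 12, 10, 1]) -> 7  [called from main, line 33]
  map_offsets(7, 3) -> 2  [called from main, line 35]
Log origin:
  1 — main, line 32
  2 — pack_ledger, line 17
  3 — collect_span, line 8
  4-8 — collect_span, line 12
  9 — collect_span, line 13
  10 — pack_ledger, line 20
  11 — main, line 34
  12 — map_offsets, line 24
A correct fix: line 21: replace `fold_scores(0, top)` with `fold_scores(top, 0)`.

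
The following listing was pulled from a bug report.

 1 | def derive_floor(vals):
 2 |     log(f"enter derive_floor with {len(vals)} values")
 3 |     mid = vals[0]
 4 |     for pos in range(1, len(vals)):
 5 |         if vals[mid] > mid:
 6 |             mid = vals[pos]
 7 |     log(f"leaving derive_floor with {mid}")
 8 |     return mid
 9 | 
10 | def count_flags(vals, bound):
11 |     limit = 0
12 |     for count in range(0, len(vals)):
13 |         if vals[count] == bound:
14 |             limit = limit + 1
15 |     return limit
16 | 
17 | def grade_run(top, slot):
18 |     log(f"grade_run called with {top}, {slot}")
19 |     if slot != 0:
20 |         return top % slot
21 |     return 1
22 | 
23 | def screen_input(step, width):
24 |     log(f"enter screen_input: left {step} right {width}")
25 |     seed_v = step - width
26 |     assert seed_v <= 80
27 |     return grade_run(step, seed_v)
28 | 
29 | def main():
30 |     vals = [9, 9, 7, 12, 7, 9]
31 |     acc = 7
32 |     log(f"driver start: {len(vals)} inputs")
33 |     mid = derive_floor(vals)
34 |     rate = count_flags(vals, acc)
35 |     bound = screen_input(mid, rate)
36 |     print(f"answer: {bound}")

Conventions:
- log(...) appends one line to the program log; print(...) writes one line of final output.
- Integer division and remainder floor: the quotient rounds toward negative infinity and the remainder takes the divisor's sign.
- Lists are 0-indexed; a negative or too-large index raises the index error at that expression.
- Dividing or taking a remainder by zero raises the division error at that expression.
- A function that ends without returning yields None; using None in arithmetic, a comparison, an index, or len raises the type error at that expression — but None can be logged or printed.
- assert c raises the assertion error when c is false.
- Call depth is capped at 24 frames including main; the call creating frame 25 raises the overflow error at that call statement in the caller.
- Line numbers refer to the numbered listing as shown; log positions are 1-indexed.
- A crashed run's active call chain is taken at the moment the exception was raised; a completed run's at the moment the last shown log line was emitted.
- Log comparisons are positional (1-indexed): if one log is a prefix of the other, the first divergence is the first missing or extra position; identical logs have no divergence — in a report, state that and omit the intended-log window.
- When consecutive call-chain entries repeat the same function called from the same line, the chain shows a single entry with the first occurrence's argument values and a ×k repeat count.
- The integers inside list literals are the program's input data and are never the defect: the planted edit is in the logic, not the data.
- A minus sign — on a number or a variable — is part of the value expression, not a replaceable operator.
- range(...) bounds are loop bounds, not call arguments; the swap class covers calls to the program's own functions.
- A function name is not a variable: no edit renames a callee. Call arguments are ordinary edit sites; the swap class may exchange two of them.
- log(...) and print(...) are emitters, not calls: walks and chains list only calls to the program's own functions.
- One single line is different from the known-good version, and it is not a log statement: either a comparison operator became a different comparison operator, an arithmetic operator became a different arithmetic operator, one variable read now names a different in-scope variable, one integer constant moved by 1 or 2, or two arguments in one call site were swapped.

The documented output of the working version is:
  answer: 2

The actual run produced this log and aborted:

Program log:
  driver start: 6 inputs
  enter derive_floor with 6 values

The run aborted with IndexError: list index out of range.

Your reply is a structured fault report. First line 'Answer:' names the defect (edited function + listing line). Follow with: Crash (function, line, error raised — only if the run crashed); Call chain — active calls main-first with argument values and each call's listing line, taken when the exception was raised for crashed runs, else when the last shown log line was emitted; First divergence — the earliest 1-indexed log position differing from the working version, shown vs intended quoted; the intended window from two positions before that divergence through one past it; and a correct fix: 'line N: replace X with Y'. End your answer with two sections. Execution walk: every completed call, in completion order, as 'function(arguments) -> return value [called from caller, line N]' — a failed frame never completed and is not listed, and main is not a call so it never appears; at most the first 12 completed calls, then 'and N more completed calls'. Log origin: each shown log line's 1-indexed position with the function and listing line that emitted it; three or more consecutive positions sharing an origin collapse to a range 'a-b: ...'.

Answer: the defect is in derive_floor at line 5.
Core observation: The faulty run's log stops after 2 lines; the working version's next line would be 'leaving derive_floor with 12'.
Crash: derive_floor, line 5, IndexError.
Call chain: main -> derive_floor([9, 9, 7, 12, 7, 9]) (called at line 33).
First divergence: position 3 (shown log ended at 2 lines; the working version continues: 'leaving derive_floor with 12').
Intended log window:
  1: driver start: 6 inputs
  2: enter derive_floor with 6 values
  3: leaving derive_floor with 12
  4: enter screen_input: left 12 right 2
Execution walk:
  (no call completed)
Log origin:
  1: logged in main at line 32
  2: logged in derive_floor at line 2
A correct fix: line 5: replace `vals[mid]` with `vals[pos]`.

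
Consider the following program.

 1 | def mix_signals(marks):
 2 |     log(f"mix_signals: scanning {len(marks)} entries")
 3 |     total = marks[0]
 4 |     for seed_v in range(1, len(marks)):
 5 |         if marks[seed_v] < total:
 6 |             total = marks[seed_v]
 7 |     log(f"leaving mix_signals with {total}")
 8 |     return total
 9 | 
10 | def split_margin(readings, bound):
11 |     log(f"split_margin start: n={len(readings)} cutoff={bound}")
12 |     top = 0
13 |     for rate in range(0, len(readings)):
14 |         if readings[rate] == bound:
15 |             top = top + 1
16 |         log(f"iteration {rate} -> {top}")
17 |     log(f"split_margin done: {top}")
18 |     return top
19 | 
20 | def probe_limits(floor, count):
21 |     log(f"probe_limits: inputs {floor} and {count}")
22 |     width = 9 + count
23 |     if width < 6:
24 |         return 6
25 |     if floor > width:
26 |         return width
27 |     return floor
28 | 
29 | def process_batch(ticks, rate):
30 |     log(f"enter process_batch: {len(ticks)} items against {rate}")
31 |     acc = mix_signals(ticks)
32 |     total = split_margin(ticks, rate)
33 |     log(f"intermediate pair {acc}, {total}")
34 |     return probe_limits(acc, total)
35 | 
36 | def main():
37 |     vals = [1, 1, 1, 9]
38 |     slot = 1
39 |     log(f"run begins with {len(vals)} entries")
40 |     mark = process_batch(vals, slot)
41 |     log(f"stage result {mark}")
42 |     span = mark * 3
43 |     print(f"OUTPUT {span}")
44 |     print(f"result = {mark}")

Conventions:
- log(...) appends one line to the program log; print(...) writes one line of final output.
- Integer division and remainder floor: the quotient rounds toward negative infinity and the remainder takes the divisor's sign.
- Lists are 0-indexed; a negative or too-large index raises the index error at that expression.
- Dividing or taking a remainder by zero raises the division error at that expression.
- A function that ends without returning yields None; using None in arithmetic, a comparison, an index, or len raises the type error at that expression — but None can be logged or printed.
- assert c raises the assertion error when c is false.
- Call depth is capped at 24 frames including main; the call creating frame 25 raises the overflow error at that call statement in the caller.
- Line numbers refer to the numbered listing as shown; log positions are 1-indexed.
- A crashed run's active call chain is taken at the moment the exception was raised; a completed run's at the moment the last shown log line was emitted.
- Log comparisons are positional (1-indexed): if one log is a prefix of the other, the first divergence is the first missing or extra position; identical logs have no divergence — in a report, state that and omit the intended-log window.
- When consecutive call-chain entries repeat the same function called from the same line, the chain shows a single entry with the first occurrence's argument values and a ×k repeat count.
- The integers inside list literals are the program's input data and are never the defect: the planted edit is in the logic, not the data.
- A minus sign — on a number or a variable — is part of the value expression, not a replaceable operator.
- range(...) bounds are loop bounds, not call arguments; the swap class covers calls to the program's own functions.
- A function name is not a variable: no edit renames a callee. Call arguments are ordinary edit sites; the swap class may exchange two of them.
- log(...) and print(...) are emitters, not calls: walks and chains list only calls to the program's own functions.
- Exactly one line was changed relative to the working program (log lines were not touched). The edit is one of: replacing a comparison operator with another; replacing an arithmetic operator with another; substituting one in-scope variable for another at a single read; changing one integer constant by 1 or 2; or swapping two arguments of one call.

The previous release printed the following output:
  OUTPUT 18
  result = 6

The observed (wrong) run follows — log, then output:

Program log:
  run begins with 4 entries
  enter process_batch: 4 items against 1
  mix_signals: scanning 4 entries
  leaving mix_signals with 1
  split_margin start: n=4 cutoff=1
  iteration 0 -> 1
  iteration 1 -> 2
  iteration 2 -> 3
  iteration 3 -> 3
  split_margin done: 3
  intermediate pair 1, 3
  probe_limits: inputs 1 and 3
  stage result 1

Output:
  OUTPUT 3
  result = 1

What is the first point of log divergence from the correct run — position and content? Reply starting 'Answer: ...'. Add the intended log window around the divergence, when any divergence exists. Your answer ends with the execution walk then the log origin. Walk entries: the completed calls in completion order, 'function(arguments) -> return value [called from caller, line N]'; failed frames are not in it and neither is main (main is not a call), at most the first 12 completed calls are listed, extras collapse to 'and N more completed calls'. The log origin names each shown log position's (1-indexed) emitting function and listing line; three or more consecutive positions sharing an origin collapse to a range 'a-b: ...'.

Answer: position 13 — the shown line 'stage result 1' should read 'stage result 6'.
Intended log window:
  11: intermediate pair 1, 3
  12: probe_limits: inputs 1 and 3
  13: stage result 6
Execution walk:
  mix_signals([1, 1, 1, 9]) -> 1  [called from process_batch, line 31]
  split_margin([1, 1, 1, 9], 1) -> 3  [called from process_batch, line 32]
  probe_limits(1, 3) -> 1  [called from process_batch, line 34]
  process_batch([1, 1, 1, 9], 1) -> 1  [called from main, line 40]
Log line origins:
  1: logged in main at line 39
  2: logged in process_batch at line 30
  3: logged in mix_signals at line 2
  4: logged in mix_signals at line 7
  5: logged in split_margin at line 11
  6-9: logged in split_margin at line 16
  10: logged in split_margin at line 17
  11: logged in process_batch at line 33
  12: logged in probe_limits at line 21
  13: logged in main at line 41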